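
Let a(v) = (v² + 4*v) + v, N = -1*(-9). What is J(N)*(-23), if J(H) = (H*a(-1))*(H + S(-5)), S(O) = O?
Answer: 3312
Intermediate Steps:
N = 9
a(v) = v² + 5*v
J(H) = -4*H*(-5 + H) (J(H) = (H*(-(5 - 1)))*(H - 5) = (H*(-1*4))*(-5 + H) = (H*(-4))*(-5 + H) = (-4*H)*(-5 + H) = -4*H*(-5 + H))
J(N)*(-23) = (4*9*(5 - 1*9))*(-23) = (4*9*(5 - 9))*(-23) = (4*9*(-4))*(-23) = -144*(-23) = 3312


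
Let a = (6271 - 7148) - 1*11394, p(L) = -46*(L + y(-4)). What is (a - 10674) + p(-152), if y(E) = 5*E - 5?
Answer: -14803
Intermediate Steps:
y(E) = -5 + 5*E
p(L) = 1150 - 46*L (p(L) = -46*(L + (-5 + 5*(-4))) = -46*(L + (-5 - 20)) = -46*(L - 25) = -46*(-25 + L) = 1150 - 46*L)
a = -12271 (a = -877 - 11394 = -12271)
(a - 10674) + p(-152) = (-12271 - 10674) + (1150 - 46*(-152)) = -22945 + (1150 + 6992) = -22945 + 8142 = -14803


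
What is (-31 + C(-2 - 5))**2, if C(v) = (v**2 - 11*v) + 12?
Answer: 11449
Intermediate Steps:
C(v) = 12 + v**2 - 11*v
(-31 + C(-2 - 5))**2 = (-31 + (12 + (-2 - 5)**2 - 11*(-2 - 5)))**2 = (-31 + (12 + (-7)**2 - 11*(-7)))**2 = (-31 + (12 + 49 + 77))**2 = (-31 + 138)**2 = 107**2 = 11449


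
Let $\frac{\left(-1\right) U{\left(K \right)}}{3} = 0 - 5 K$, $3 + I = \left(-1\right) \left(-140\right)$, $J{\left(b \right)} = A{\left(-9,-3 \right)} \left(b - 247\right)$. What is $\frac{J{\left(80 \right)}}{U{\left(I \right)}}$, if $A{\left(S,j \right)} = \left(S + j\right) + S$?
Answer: $\frac{1169}{685} \approx 1.7066$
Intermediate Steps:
$A{\left(S,j \right)} = j + 2 S$
$J{\left(b \right)} = 5187 - 21 b$ ($J{\left(b \right)} = \left(-3 + 2 \left(-9\right)\right) \left(b - 247\right) = \left(-3 - 18\right) \left(-247 + b\right) = - 21 \left(-247 + b\right) = 5187 - 21 b$)
$I = 137$ ($I = -3 - -140 = -3 + 140 = 137$)
$U{\left(K \right)} = 15 K$ ($U{\left(K \right)} = - 3 \left(0 - 5 K\right) = - 3 \left(- 5 K\right) = 15 K$)
$\frac{J{\left(80 \right)}}{U{\left(I \right)}} = \frac{5187 - 1680}{15 \cdot 137} = \frac{5187 - 1680}{2055} = 3507 \cdot \frac{1}{2055} = \frac{1169}{685}$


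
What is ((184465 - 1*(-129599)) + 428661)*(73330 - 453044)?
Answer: -282023080650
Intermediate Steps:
((184465 - 1*(-129599)) + 428661)*(73330 - 453044) = ((184465 + 129599) + 428661)*(-379714) = (314064 + 428661)*(-379714) = 742725*(-379714) = -282023080650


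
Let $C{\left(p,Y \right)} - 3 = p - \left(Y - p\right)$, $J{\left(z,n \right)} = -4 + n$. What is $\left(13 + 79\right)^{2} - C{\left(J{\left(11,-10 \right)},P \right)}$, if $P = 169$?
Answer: $8658$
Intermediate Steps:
$C{\left(p,Y \right)} = 3 - Y + 2 p$ ($C{\left(p,Y \right)} = 3 + \left(p - \left(Y - p\right)\right) = 3 - \left(Y - 2 p\right) = 3 - Y + 2 p$)
$\left(13 + 79\right)^{2} - C{\left(J{\left(11,-10 \right)},P \right)} = \left(13 + 79\right)^{2} - \left(3 - 169 + 2 \left(-4 - 10\right)\right) = 92^{2} - \left(3 - 169 + 2 \left(-14\right)\right) = 8464 - \left(3 - 169 - 28\right) = 8464 - -194 = 8464 + 194 = 8658$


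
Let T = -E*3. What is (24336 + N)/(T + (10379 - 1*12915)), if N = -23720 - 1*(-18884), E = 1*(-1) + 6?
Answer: -19500/2551 ≈ -7.6441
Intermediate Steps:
E = 5 (E = -1 + 6 = 5)
N = -4836 (N = -23720 + 18884 = -4836)
T = -15 (T = -1*5*3 = -5*3 = -15)
(24336 + N)/(T + (10379 - 1*12915)) = (24336 - 4836)/(-15 + (10379 - 1*12915)) = 19500/(-15 + (10379 - 12915)) = 19500/(-15 - 2536) = 19500/(-2551) = 19500*(-1/2551) = -19500/2551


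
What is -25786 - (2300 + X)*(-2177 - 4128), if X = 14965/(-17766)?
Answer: 257081180599/17766 ≈ 1.4470e+7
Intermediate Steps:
X = -14965/17766 (X = 14965*(-1/17766) = -14965/17766 ≈ -0.84234)
-25786 - (2300 + X)*(-2177 - 4128) = -25786 - (2300 - 14965/17766)*(-2177 - 4128) = -25786 - 40846835*(-6305)/17766 = -25786 - 1*(-257539294675/17766) = -25786 + 257539294675/17766 = 257081180599/17766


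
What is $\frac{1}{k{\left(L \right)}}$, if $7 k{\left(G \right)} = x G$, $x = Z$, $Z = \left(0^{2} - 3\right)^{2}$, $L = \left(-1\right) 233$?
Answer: $- \frac{7}{2097} \approx -0.0033381$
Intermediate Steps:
$L = -233$
$Z = 9$ ($Z = \left(0 - 3\right)^{2} = \left(-3\right)^{2} = 9$)
$x = 9$
$k{\left(G \right)} = \frac{9 G}{7}$
$\frac{1}{k{\left(L \right)}} = \frac{1}{\frac{9}{7} \left(-233\right)} = \frac{1}{- \frac{2097}{7}} = - \frac{7}{2097}$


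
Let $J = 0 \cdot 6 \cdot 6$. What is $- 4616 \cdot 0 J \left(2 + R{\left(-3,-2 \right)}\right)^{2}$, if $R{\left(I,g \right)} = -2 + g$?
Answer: $0$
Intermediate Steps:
$J = 0$ ($J = 0 \cdot 6 = 0$)
$- 4616 \cdot 0 J \left(2 + R{\left(-3,-2 \right)}\right)^{2} = - 4616 \cdot 0 \cdot 0 \left(2 - 4\right)^{2} = - 4616 \cdot 0 \left(2 - 4\right)^{2} = - 4616 \cdot 0 \left(-2\right)^{2} = - 4616 \cdot 0 \cdot 4 = \left(-4616\right) 0 = 0$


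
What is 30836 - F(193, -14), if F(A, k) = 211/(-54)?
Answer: 1665355/54 ≈ 30840.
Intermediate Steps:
F(A, k) = -211/54 (F(A, k) = 211*(-1/54) = -211/54)
30836 - F(193, -14) = 30836 - 1*(-211/54) = 30836 + 211/54 = 1665355/54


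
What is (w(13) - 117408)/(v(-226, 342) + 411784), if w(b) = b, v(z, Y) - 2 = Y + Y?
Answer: -23479/82494 ≈ -0.28461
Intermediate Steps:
v(z, Y) = 2 + 2*Y (v(z, Y) = 2 + (Y + Y) = 2 + 2*Y)
(w(13) - 117408)/(v(-226, 342) + 411784) = (13 - 117408)/((2 + 2*342) + 411784) = -117395/((2 + 684) + 411784) = -117395/(686 + 411784) = -117395/412470 = -117395*1/412470 = -23479/82494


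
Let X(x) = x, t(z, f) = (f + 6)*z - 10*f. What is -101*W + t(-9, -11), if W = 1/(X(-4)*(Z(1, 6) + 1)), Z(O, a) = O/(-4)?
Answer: 566/3 ≈ 188.67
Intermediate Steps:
t(z, f) = -10*f + z*(6 + f) (t(z, f) = (6 + f)*z - 10*f = z*(6 + f) - 10*f = -10*f + z*(6 + f))
Z(O, a) = -O/4 (Z(O, a) = O*(-¼) = -O/4)
W = -⅓ (W = 1/(-4*(-¼*1 + 1)) = 1/(-4*(-¼ + 1)) = 1/(-4*¾) = 1/(-3) = -⅓ ≈ -0.33333)
-101*W + t(-9, -11) = -101*(-⅓) + (-10*(-11) + 6*(-9) - 11*(-9)) = 101/3 + (110 - 54 + 99) = 101/3 + 155 = 566/3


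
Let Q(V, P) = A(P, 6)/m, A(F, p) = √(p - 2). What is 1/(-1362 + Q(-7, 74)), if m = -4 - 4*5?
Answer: -12/16345 ≈ -0.00073417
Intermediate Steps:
m = -24 (m = -4 - 20 = -24)
A(F, p) = √(-2 + p)
Q(V, P) = -1/12 (Q(V, P) = √(-2 + 6)/(-24) = √4*(-1/24) = 2*(-1/24) = -1/12)
1/(-1362 + Q(-7, 74)) = 1/(-1362 - 1/12) = 1/(-16345/12) = -12/16345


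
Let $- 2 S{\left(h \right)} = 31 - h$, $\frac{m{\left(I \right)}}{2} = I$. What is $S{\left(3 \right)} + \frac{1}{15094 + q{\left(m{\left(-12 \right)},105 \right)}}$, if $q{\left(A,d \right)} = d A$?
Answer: $- \frac{176035}{12574} \approx -14.0$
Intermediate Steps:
$m{\left(I \right)} = 2 I$
$S{\left(h \right)} = - \frac{31}{2} + \frac{h}{2}$ ($S{\left(h \right)} = - \frac{31 - h}{2} = - \frac{31}{2} + \frac{h}{2}$)
$q{\left(A,d \right)} = A d$
$S{\left(3 \right)} + \frac{1}{15094 + q{\left(m{\left(-12 \right)},105 \right)}} = \left(- \frac{31}{2} + \frac{1}{2} \cdot 3\right) + \frac{1}{15094 + 2 \left(-12\right) 105} = \left(- \frac{31}{2} + \frac{3}{2}\right) + \frac{1}{15094 - 2520} = -14 + \frac{1}{15094 - 2520} = -14 + \frac{1}{12574} = - \frac{176035}{12574}$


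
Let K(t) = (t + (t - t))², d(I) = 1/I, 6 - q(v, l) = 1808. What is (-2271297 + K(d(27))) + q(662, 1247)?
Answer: -1657089170/729 ≈ -2.2731e+6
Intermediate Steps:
q(v, l) = -1802 (q(v, l) = 6 - 1*1808 = 6 - 1808 = -1802)
K(t) = t² (K(t) = (t + 0)² = t²)
(-2271297 + K(d(27))) + q(662, 1247) = (-2271297 + (1/27)²) - 1802 = (-2271297 + 1/729) - 1802 = -1655775512/729 - 1802 = -1657089170/729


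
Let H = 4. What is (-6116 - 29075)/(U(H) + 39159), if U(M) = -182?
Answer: -35191/38977 ≈ -0.90287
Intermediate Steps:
(-6116 - 29075)/(U(H) + 39159) = (-6116 - 29075)/(-182 + 39159) = -35191/38977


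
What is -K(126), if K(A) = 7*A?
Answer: -882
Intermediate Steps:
-K(126) = -7*126 = -1*882 = -882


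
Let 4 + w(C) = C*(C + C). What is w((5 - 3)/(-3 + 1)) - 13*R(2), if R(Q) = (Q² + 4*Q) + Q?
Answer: -184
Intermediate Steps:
w(C) = -4 + 2*C² (w(C) = -4 + C*(C + C) = -4 + C*(2*C) = -4 + 2*C²)
R(Q) = Q² + 5*Q
w((5 - 3)/(-3 + 1)) - 13*R(2) = (-4 + 2*((5 - 3)/(-3 + 1))²) - 26*(5 + 2) = (-4 + 2*(2/(-2))²) - 26*7 = (-4 + 2*(2*(-½))²) - 13*14 = (-4 + 2*(-1)²) - 182 = (-4 + 2*1) - 182 = (-4 + 2) - 182 = -2 - 182 = -184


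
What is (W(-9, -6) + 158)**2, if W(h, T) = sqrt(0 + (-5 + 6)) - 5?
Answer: 23716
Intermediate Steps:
W(h, T) = -4 (W(h, T) = sqrt(0 + 1) - 5 = sqrt(1) - 5 = 1 - 5 = -4)
(W(-9, -6) + 158)**2 = (-4 + 158)**2 = 154**2 = 23716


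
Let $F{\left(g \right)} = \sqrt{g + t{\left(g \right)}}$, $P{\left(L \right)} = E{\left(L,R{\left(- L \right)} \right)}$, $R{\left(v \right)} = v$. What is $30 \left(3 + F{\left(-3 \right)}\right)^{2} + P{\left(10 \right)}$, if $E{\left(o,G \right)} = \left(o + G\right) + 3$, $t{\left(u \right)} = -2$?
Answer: $123 + 180 i \sqrt{5} \approx 123.0 + 402.49 i$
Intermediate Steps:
$E{\left(o,G \right)} = 3 + G + o$ ($E{\left(o,G \right)} = \left(G + o\right) + 3 = 3 + G + o$)
$P{\left(L \right)} = 3$ ($P{\left(L \right)} = 3 - L + L = 3$)
$F{\left(g \right)} = \sqrt{-2 + g}$ ($F{\left(g \right)} = \sqrt{g - 2} = \sqrt{-2 + g}$)
$30 \left(3 + F{\left(-3 \right)}\right)^{2} + P{\left(10 \right)} = 30 \left(3 + \sqrt{-2 - 3}\right)^{2} + 3 = 30 \left(3 + \sqrt{-5}\right)^{2} + 3 = 30 \left(3 + i \sqrt{5}\right)^{2} + 3 = 3 + 30 \left(3 + i \sqrt{5}\right)^{2}$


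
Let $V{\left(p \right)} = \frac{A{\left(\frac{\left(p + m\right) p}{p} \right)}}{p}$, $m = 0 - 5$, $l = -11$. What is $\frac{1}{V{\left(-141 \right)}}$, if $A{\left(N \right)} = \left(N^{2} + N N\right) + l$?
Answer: $- \frac{47}{14207} \approx -0.0033082$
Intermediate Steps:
$m = -5$ ($m = 0 - 5 = -5$)
$A{\left(N \right)} = -11 + 2 N^{2}$ ($A{\left(N \right)} = \left(N^{2} + N N\right) - 11 = \left(N^{2} + N^{2}\right) - 11 = 2 N^{2} - 11 = -11 + 2 N^{2}$)
$V{\left(p \right)} = \frac{-11 + 2 \left(-5 + p\right)^{2}}{p}$ ($V{\left(p \right)} = \frac{-11 + 2 \left(\frac{\left(p - 5\right) p}{p}\right)^{2}}{p} = \frac{-11 + 2 \left(\frac{\left(-5 + p\right) p}{p}\right)^{2}}{p} = \frac{-11 + 2 \left(\frac{p \left(-5 + p\right)}{p}\right)^{2}}{p} = \frac{-11 + 2 \left(-5 + p\right)^{2}}{p}$)
$\frac{1}{V{\left(-141 \right)}} = \frac{1}{\frac{1}{-141} \left(-11 + 2 \left(-5 - 141\right)^{2}\right)} = \frac{1}{\left(- \frac{1}{141}\right) \left(-11 + 2 \left(-146\right)^{2}\right)} = \frac{1}{\left(- \frac{1}{141}\right) \left(-11 + 2 \cdot 21316\right)} = \frac{1}{\left(- \frac{1}{141}\right) \left(-11 + 42632\right)} = \frac{1}{\left(- \frac{1}{141}\right) 42621} = \frac{1}{- \frac{14207}{47}} = - \frac{47}{14207}$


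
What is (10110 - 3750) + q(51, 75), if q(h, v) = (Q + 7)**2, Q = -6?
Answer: 6361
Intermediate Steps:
q(h, v) = 1 (q(h, v) = (-6 + 7)**2 = 1**2 = 1)
(10110 - 3750) + q(51, 75) = (10110 - 3750) + 1 = 6360 + 1 = 6361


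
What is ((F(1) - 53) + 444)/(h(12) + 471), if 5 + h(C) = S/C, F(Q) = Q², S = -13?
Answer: 672/797 ≈ 0.84316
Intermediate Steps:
h(C) = -5 - 13/C
((F(1) - 53) + 444)/(h(12) + 471) = ((1² - 53) + 444)/((-5 - 13/12) + 471) = ((1 - 53) + 444)/((-5 - 13*1/12) + 471) = (-52 + 444)/((-5 - 13/12) + 471) = 392/(-73/12 + 471) = 392/(5579/12) = 392*(12/5579) = 672/797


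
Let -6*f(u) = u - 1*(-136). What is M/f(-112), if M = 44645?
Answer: -44645/4 ≈ -11161.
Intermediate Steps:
f(u) = -68/3 - u/6 (f(u) = -(u - 1*(-136))/6 = -(u + 136)/6 = -(136 + u)/6 = -68/3 - u/6)
M/f(-112) = 44645/(-68/3 - ⅙*(-112)) = 44645/(-68/3 + 56/3) = 44645/(-4) = 44645*(-¼) = -44645/4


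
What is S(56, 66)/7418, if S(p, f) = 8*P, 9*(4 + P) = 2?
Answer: -136/33381 ≈ -0.0040742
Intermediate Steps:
P = -34/9 (P = -4 + (⅑)*2 = -4 + 2/9 = -34/9 ≈ -3.7778)
S(p, f) = -272/9 (S(p, f) = 8*(-34/9) = -272/9)
S(56, 66)/7418 = -272/9/7418 = -272/9*1/7418 = -136/33381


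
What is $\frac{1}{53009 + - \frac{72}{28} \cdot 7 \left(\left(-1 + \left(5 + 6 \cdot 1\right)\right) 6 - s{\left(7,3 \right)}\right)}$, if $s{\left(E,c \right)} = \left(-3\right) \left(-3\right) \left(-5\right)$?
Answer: $\frac{1}{51119} \approx 1.9562 \cdot 10^{-5}$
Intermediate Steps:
$s{\left(E,c \right)} = -45$ ($s{\left(E,c \right)} = 9 \left(-5\right) = -45$)
$\frac{1}{53009 + - \frac{72}{28} \cdot 7 \left(\left(-1 + \left(5 + 6 \cdot 1\right)\right) 6 - s{\left(7,3 \right)}\right)} = \frac{1}{53009 + - \frac{72}{28} \cdot 7 \left(\left(-1 + \left(5 + 6 \cdot 1\right)\right) 6 - -45\right)} = \frac{1}{53009 + \left(-72\right) \frac{1}{28} \cdot 7 \left(\left(-1 + \left(5 + 6\right)\right) 6 + 45\right)} = \frac{1}{53009 + \left(- \frac{18}{7}\right) 7 \left(\left(-1 + 11\right) 6 + 45\right)} = \frac{1}{53009 - 18 \left(10 \cdot 6 + 45\right)} = \frac{1}{53009 - 18 \left(60 + 45\right)} = \frac{1}{53009 - 1890} = \frac{1}{51119}$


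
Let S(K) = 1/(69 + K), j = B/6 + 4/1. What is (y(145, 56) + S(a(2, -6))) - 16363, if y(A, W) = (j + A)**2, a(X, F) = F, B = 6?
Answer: 386632/63 ≈ 6137.0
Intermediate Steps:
j = 5 (j = 6/6 + 4/1 = 6*(1/6) + 4*1 = 1 + 4 = 5)
y(A, W) = (5 + A)**2
(y(145, 56) + S(a(2, -6))) - 16363 = ((5 + 145)**2 + 1/(69 - 6)) - 16363 = (150**2 + 1/63) - 16363 = (22500 + 1/63) - 16363 = 1417501/63 - 16363 = 386632/63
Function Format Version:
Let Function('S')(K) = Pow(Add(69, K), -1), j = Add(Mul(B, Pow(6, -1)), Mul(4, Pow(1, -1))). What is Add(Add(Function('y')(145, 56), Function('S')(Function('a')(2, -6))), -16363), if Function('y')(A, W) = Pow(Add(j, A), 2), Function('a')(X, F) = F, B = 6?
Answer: Rational(386632, 63) ≈ 6137.0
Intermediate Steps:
j = 5 (j = Add(Mul(6, Pow(6, -1)), Mul(4, Pow(1, -1))) = Add(Mul(6, Rational(1, 6)), Mul(4, 1)) = Add(1, 4) = 5)
Function('y')(A, W) = Pow(Add(5, A), 2)
Add(Add(Function('y')(145, 56), Function('S')(Function('a')(2, -6))), -16363) = Add(Add(Pow(Add(5, 145), 2), Pow(Add(69, -6), -1)), -16363) = Add(Add(Pow(150, 2), Pow(63, -1)), -16363) = Add(Add(22500, Rational(1, 63)), -16363) = Add(Rational(1417501, 63), -16363) = Rational(386632, 63)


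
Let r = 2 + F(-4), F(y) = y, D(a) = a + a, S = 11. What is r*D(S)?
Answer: -44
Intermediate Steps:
D(a) = 2*a
r = -2 (r = 2 - 4 = -2)
r*D(S) = -4*11 = -2*22 = -44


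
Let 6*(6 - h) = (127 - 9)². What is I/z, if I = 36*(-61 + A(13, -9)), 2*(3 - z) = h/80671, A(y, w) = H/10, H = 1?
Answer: -2652946506/3647555 ≈ -727.32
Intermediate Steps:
A(y, w) = ⅒ (A(y, w) = 1/10 = 1*(⅒) = ⅒)
h = -6944/3 (h = 6 - (127 - 9)²/6 = 6 - ⅙*118² = 6 - ⅙*13924 = 6 - 6962/3 = -6944/3 ≈ -2314.7)
z = 729511/242013 (z = 3 - (-3472)/(3*80671) = 3 - ½*(-6944/242013) = 3 + 3472/242013 = 729511/242013 ≈ 3.0143)
I = -10962/5 (I = 36*(-61 + ⅒) = 36*(-609/10) = -10962/5 ≈ -2192.4)
I/z = -10962/(5*729511/242013) = -10962/5*242013/729511 = -2652946506/3647555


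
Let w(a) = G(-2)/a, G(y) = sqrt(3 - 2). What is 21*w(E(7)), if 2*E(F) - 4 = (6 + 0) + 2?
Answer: 7/2 ≈ 3.5000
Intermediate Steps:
G(y) = 1 (G(y) = sqrt(1) = 1)
E(F) = 6 (E(F) = 2 + ((6 + 0) + 2)/2 = 2 + (6 + 2)/2 = 2 + (1/2)*8 = 2 + 4 = 6)
w(a) = 1/a
21*w(E(7)) = 21/6 = 21*(1/6) = 7/2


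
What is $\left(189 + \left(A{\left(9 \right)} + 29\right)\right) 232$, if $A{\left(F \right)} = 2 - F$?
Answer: $48952$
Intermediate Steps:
$\left(189 + \left(A{\left(9 \right)} + 29\right)\right) 232 = \left(189 + \left(\left(2 - 9\right) + 29\right)\right) 232 = \left(189 + \left(-7 + 29\right)\right) 232 = \left(189 + 22\right) 232 = 211 \cdot 232 = 48952$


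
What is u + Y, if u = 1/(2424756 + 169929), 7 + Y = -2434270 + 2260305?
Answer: -451402538819/2594685 ≈ -1.7397e+5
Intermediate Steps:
Y = -173972 (Y = -7 + (-2434270 + 2260305) = -7 - 173965 = -173972)
u = 1/2594685 ≈ 3.8540e-7
u + Y = 1/2594685 - 173972 = -451402538819/2594685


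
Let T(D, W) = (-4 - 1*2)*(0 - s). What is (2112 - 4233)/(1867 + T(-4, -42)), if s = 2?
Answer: -2121/1879 ≈ -1.1288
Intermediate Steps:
T(D, W) = 12 (T(D, W) = (-4 - 1*2)*(0 - 1*2) = (-4 - 2)*(0 - 2) = -6*(-2) = 12)
(2112 - 4233)/(1867 + T(-4, -42)) = (2112 - 4233)/(1867 + 12) = -2121/1879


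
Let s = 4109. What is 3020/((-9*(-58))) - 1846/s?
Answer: 5722784/1072449 ≈ 5.3362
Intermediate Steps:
3020/((-9*(-58))) - 1846/s = 3020/((-9*(-58))) - 1846/4109 = 3020/522 - 1846*1/4109 = 3020*(1/522) - 1846/4109 = 1510/261 - 1846/4109 = 5722784/1072449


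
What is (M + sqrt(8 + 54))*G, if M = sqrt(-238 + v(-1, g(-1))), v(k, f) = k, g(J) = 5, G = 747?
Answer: 747*sqrt(62) + 747*I*sqrt(239) ≈ 5881.9 + 11548.0*I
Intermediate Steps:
M = I*sqrt(239) (M = sqrt(-238 - 1) = sqrt(-239) = I*sqrt(239) ≈ 15.46*I)
(M + sqrt(8 + 54))*G = (I*sqrt(239) + sqrt(8 + 54))*747 = (I*sqrt(239) + sqrt(62))*747 = (sqrt(62) + I*sqrt(239))*747 = 747*sqrt(62) + 747*I*sqrt(239)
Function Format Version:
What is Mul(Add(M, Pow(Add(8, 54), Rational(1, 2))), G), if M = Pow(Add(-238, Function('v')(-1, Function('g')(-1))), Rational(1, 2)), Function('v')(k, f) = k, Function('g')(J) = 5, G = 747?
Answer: Add(Mul(747, Pow(62, Rational(1, 2))), Mul(747, I, Pow(239, Rational(1, 2)))) ≈ Add(5881.9, Mul(11548., I))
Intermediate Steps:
M = Mul(I, Pow(239, Rational(1, 2))) (M = Pow(Add(-238, -1), Rational(1, 2)) = Pow(-239, Rational(1, 2)) = Mul(I, Pow(239, Rational(1, 2))) ≈ Mul(15.460, I))
Mul(Add(M, Pow(Add(8, 54), Rational(1, 2))), G) = Mul(Add(Mul(I, Pow(239, Rational(1, 2))), Pow(Add(8, 54), Rational(1, 2))), 747) = Mul(Add(Mul(I, Pow(239, Rational(1, 2))), Pow(62, Rational(1, 2))), 747) = Mul(Add(Pow(62, Rational(1, 2)), Mul(I, Pow(239, Rational(1, 2)))), 747) = Add(Mul(747, Pow(62, Rational(1, 2))), Mul(747, I, Pow(239, Rational(1, 2))))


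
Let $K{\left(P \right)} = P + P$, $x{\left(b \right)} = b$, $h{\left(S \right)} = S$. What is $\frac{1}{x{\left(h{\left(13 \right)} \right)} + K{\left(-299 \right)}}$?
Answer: $- \frac{1}{585} \approx -0.0017094$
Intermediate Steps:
$K{\left(P \right)} = 2 P$
$\frac{1}{x{\left(h{\left(13 \right)} \right)} + K{\left(-299 \right)}} = \frac{1}{13 + 2 \left(-299\right)} = \frac{1}{13 - 598} = \frac{1}{-585} = - \frac{1}{585}$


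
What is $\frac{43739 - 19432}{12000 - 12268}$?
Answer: $- \frac{24307}{268} \approx -90.698$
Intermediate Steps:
$\frac{43739 - 19432}{12000 - 12268} = \frac{24307}{-268} = 24307 \left(- \frac{1}{268}\right) = - \frac{24307}{268}$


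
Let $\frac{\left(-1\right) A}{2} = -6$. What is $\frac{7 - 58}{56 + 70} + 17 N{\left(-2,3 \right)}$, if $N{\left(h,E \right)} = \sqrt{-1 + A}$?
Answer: $- \frac{17}{42} + 17 \sqrt{11} \approx 55.978$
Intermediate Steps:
$A = 12$ ($A = \left(-2\right) \left(-6\right) = 12$)
$N{\left(h,E \right)} = \sqrt{11}$ ($N{\left(h,E \right)} = \sqrt{-1 + 12} = \sqrt{11}$)
$\frac{7 - 58}{56 + 70} + 17 N{\left(-2,3 \right)} = \frac{7 - 58}{56 + 70} + 17 \sqrt{11} = - \frac{51}{126} + 17 \sqrt{11} = \left(-51\right) \frac{1}{126} + 17 \sqrt{11} = - \frac{17}{42} + 17 \sqrt{11}$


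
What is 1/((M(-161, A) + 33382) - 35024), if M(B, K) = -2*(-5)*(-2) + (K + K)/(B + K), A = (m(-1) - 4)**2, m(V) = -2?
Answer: -125/207822 ≈ -0.00060148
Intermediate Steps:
A = 36 (A = (-2 - 4)**2 = (-6)**2 = 36)
M(B, K) = -20 + 2*K/(B + K) (M(B, K) = 10*(-2) + (2*K)/(B + K) = -20 + 2*K/(B + K))
1/((M(-161, A) + 33382) - 35024) = 1/((2*(-10*(-161) - 9*36)/(-161 + 36) + 33382) - 35024) = 1/((2*(1610 - 324)/(-125) + 33382) - 35024) = 1/((2*(-1/125)*1286 + 33382) - 35024) = 1/((-2572/125 + 33382) - 35024) = 1/(4170178/125 - 35024) = 1/(-207822/125) = -125/207822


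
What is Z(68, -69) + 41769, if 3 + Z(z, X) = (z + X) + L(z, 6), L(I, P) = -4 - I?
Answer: 41693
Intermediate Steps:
Z(z, X) = -7 + X (Z(z, X) = -3 + ((z + X) + (-4 - z)) = -3 + ((X + z) + (-4 - z)) = -3 + (-4 + X) = -7 + X)
Z(68, -69) + 41769 = (-7 - 69) + 41769 = -76 + 41769 = 41693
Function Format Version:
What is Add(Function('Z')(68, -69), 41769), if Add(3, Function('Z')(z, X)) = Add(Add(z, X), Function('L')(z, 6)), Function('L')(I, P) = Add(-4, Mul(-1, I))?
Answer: 41693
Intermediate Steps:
Function('Z')(z, X) = Add(-7, X) (Function('Z')(z, X) = Add(-3, Add(Add(z, X), Add(-4, Mul(-1, z)))) = Add(-3, Add(Add(X, z), Add(-4, Mul(-1, z)))) = Add(-3, Add(-4, X)) = Add(-7, X))
Add(Function('Z')(68, -69), 41769) = Add(Add(-7, -69), 41769) = Add(-76, 41769) = 41693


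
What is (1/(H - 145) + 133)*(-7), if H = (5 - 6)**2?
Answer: -134057/144 ≈ -930.95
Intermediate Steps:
H = 1 (H = (-1)**2 = 1)
(1/(H - 145) + 133)*(-7) = (1/(1 - 145) + 133)*(-7) = (1/(-144) + 133)*(-7) = (-1/144 + 133)*(-7) = (19151/144)*(-7) = -134057/144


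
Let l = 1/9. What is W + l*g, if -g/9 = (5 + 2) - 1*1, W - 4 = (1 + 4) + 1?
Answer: 4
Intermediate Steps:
l = ⅑ ≈ 0.11111
W = 10 (W = 4 + ((1 + 4) + 1) = 4 + (5 + 1) = 4 + 6 = 10)
g = -54 (g = -9*((5 + 2) - 1*1) = -9*(7 - 1) = -9*6 = -54)
W + l*g = 10 + (⅑)*(-54) = 10 - 6 = 4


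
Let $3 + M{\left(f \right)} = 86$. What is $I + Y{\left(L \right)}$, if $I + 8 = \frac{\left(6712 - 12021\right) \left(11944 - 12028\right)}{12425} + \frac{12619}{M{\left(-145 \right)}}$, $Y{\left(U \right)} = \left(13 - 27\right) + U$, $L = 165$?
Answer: $\frac{48753964}{147325} \approx 330.93$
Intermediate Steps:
$Y{\left(U \right)} = -14 + U$
$M{\left(f \right)} = 83$ ($M{\left(f \right)} = -3 + 86 = 83$)
$I = \frac{26507889}{147325}$ ($I = -8 + \left(\frac{\left(6712 - 12021\right) \left(11944 - 12028\right)}{12425} + \frac{12619}{83}\right) = -8 + \left(\left(-5309\right) \left(-84\right) \frac{1}{12425} + 12619 \cdot \frac{1}{83}\right) = -8 + \left(445956 \cdot \frac{1}{12425} + \frac{12619}{83}\right) = -8 + \left(\frac{63708}{1775} + \frac{12619}{83}\right) = -8 + \frac{27686489}{147325} = \frac{26507889}{147325} \approx 179.93$)
$I + Y{\left(L \right)} = \frac{26507889}{147325} + \left(-14 + 165\right) = \frac{26507889}{147325} + 151 = \frac{48753964}{147325}$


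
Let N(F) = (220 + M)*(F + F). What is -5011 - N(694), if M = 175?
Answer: -553271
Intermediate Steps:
N(F) = 790*F (N(F) = (220 + 175)*(F + F) = 395*(2*F) = 790*F)
-5011 - N(694) = -5011 - 790*694 = -5011 - 1*548260 = -5011 - 548260 = -553271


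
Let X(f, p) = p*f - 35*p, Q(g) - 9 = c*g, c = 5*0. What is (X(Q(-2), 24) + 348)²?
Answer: 76176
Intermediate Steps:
c = 0
Q(g) = 9 (Q(g) = 9 + 0*g = 9 + 0 = 9)
X(f, p) = -35*p + f*p (X(f, p) = f*p - 35*p = -35*p + f*p)
(X(Q(-2), 24) + 348)² = (24*(-35 + 9) + 348)² = (24*(-26) + 348)² = (-624 + 348)² = (-276)² = 76176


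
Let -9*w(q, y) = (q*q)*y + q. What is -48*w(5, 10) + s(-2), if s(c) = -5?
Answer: 1355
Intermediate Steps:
w(q, y) = -q/9 - y*q²/9 (w(q, y) = -((q*q)*y + q)/9 = -(q²*y + q)/9 = -(y*q² + q)/9 = -(q + y*q²)/9 = -q/9 - y*q²/9)
-48*w(5, 10) + s(-2) = -(-16)*5*(1 + 5*10)/3 - 5 = -(-16)*5*(1 + 50)/3 - 5 = -(-16)*5*51/3 - 5 = -48*(-85/3) - 5 = 1360 - 5 = 1355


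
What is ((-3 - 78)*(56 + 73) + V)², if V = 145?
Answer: 106172416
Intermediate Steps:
((-3 - 78)*(56 + 73) + V)² = ((-3 - 78)*(56 + 73) + 145)² = (-81*129 + 145)² = (-10449 + 145)² = (-10304)² = 106172416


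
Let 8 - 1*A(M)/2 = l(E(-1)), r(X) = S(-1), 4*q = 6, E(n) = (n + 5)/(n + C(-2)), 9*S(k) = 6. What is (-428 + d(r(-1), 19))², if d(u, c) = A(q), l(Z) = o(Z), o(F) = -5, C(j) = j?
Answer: 161604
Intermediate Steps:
S(k) = ⅔ (S(k) = (⅑)*6 = ⅔)
E(n) = (5 + n)/(-2 + n) (E(n) = (n + 5)/(n - 2) = (5 + n)/(-2 + n))
l(Z) = -5
q = 3/2 (q = (¼)*6 = 3/2 ≈ 1.5000)
r(X) = ⅔
A(M) = 26 (A(M) = 16 - 2*(-5) = 16 + 10 = 26)
d(u, c) = 26
(-428 + d(r(-1), 19))² = (-428 + 26)² = (-402)² = 161604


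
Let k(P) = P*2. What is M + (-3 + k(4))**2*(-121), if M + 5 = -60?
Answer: -3090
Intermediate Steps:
M = -65 (M = -5 - 60 = -65)
k(P) = 2*P
M + (-3 + k(4))**2*(-121) = -65 + (-3 + 2*4)**2*(-121) = -65 + (-3 + 8)**2*(-121) = -65 + 5**2*(-121) = -65 + 25*(-121) = -65 - 3025 = -3090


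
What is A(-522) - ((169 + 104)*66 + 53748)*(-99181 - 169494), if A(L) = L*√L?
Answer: 19281730050 - 1566*I*√58 ≈ 1.9282e+10 - 11926.0*I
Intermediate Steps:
A(L) = L^(3/2)
A(-522) - ((169 + 104)*66 + 53748)*(-99181 - 169494) = (-522)^(3/2) - ((169 + 104)*66 + 53748)*(-99181 - 169494) = -1566*I*√58 - (273*66 + 53748)*(-268675) = -1566*I*√58 - (18018 + 53748)*(-268675) = -1566*I*√58 - 71766*(-268675) = -1566*I*√58 - 1*(-19281730050) = -1566*I*√58 + 19281730050 = 19281730050 - 1566*I*√58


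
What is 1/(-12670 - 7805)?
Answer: -1/20475 ≈ -4.8840e-5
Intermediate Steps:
1/(-12670 - 7805) = 1/(-20475) = -1/20475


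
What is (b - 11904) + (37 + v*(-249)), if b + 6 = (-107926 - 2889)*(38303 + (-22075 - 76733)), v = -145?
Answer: 6704885807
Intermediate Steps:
b = 6704861569 (b = -6 + (-107926 - 2889)*(38303 + (-22075 - 76733)) = -6 - 110815*(38303 - 98808) = -6 - 110815*(-60505) = -6 + 6704861575 = 6704861569)
(b - 11904) + (37 + v*(-249)) = (6704861569 - 11904) + (37 - 145*(-249)) = 6704849665 + (37 + 36105) = 6704849665 + 36142 = 6704885807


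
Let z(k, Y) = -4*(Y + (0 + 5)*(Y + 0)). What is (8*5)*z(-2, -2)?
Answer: 1920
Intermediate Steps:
z(k, Y) = -24*Y (z(k, Y) = -4*(Y + 5*Y) = -24*Y)
(8*5)*z(-2, -2) = (8*5)*(-24*(-2)) = 40*48 = 1920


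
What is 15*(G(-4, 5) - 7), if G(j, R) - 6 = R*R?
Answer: 360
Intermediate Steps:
G(j, R) = 6 + R² (G(j, R) = 6 + R*R = 6 + R²)
15*(G(-4, 5) - 7) = 15*((6 + 5²) - 7) = 15*((6 + 25) - 7) = 15*(31 - 7) = 15*24 = 360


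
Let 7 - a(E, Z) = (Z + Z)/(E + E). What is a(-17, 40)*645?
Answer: 102555/17 ≈ 6032.6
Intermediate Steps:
a(E, Z) = 7 - Z/E (a(E, Z) = 7 - (Z + Z)/(E + E) = 7 - 2*Z/(2*E) = 7 - 2*Z*1/(2*E) = 7 - Z/E)
a(-17, 40)*645 = (7 - 1*40/(-17))*645 = (7 - 1*40*(-1/17))*645 = (7 + 40/17)*645 = (159/17)*645 = 102555/17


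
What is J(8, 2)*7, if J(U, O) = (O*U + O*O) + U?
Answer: 196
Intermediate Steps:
J(U, O) = U + O² + O*U (J(U, O) = (O*U + O²) + U = (O² + O*U) + U = U + O² + O*U)
J(8, 2)*7 = (8 + 2² + 2*8)*7 = (8 + 4 + 16)*7 = 28*7 = 196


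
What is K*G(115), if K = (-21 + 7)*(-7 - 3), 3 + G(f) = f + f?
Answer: 31780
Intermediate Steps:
G(f) = -3 + 2*f (G(f) = -3 + (f + f) = -3 + 2*f)
K = 140 (K = -14*(-10) = 140)
K*G(115) = 140*(-3 + 2*115) = 140*(-3 + 230) = 140*227 = 31780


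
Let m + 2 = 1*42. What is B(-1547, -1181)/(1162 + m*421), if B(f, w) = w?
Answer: -1181/18002 ≈ -0.065604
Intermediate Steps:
m = 40 (m = -2 + 1*42 = -2 + 42 = 40)
B(-1547, -1181)/(1162 + m*421) = -1181/(1162 + 40*421) = -1181/(1162 + 16840) = -1181/18002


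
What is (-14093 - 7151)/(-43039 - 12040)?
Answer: 21244/55079 ≈ 0.38570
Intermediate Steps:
(-14093 - 7151)/(-43039 - 12040) = -21244/(-55079) = -21244*(-1/55079) = 21244/55079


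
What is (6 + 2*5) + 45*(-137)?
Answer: -6149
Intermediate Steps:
(6 + 2*5) + 45*(-137) = (6 + 10) - 6165 = 16 - 6165 = -6149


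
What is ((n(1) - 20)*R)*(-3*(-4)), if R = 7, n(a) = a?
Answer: -1596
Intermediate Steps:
((n(1) - 20)*R)*(-3*(-4)) = ((1 - 20)*7)*(-3*(-4)) = -19*7*12 = -133*12 = -1596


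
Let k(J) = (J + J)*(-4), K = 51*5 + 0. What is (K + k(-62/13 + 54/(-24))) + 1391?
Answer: 22128/13 ≈ 1702.2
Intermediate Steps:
K = 255 (K = 255 + 0 = 255)
k(J) = -8*J (k(J) = (2*J)*(-4) = -8*J)
(K + k(-62/13 + 54/(-24))) + 1391 = (255 - 8*(-62/13 + 54/(-24))) + 1391 = (255 - 8*(-62*1/13 + 54*(-1/24))) + 1391 = (255 - 8*(-62/13 - 9/4)) + 1391 = (255 - 8*(-365/52)) + 1391 = (255 + 730/13) + 1391 = 4045/13 + 1391 = 22128/13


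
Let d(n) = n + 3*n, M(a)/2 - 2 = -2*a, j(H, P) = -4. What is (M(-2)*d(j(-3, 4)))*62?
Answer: -11904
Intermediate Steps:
M(a) = 4 - 4*a (M(a) = 4 + 2*(-2*a) = 4 - 4*a)
d(n) = 4*n
(M(-2)*d(j(-3, 4)))*62 = ((4 - 4*(-2))*(4*(-4)))*62 = ((4 + 8)*(-16))*62 = (12*(-16))*62 = -192*62 = -11904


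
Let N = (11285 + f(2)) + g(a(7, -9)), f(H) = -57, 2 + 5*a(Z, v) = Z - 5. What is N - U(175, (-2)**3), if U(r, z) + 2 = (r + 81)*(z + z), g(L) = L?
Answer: 15326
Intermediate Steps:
a(Z, v) = -7/5 + Z/5 (a(Z, v) = -2/5 + (Z - 5)/5 = -2/5 + (-5 + Z)/5 = -2/5 + (-1 + Z/5) = -7/5 + Z/5)
N = 11228 (N = (11285 - 57) + (-7/5 + (1/5)*7) = 11228 + (-7/5 + 7/5) = 11228 + 0 = 11228)
U(r, z) = -2 + 2*z*(81 + r) (U(r, z) = -2 + (r + 81)*(z + z) = -2 + (81 + r)*(2*z) = -2 + 2*z*(81 + r))
N - U(175, (-2)**3) = 11228 - (-2 + 162*(-2)**3 + 2*175*(-2)**3) = 11228 - (-2 + 162*(-8) + 2*175*(-8)) = 11228 - (-2 - 1296 - 2800) = 11228 - 1*(-4098) = 11228 + 4098 = 15326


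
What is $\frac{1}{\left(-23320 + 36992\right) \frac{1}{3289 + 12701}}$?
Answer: $\frac{7995}{6836} \approx 1.1695$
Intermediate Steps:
$\frac{1}{\left(-23320 + 36992\right) \frac{1}{3289 + 12701}} = \frac{1}{13672 \cdot \frac{1}{15990}} = \frac{1}{\frac{6836}{7995}} = \frac{7995}{6836}$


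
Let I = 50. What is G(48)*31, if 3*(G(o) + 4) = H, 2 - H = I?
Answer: -620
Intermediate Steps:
H = -48 (H = 2 - 1*50 = 2 - 50 = -48)
G(o) = -20 (G(o) = -4 + (1/3)*(-48) = -4 - 16 = -20)
G(48)*31 = -20*31 = -620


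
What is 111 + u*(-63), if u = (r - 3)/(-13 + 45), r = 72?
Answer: -795/32 ≈ -24.844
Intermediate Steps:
u = 69/32 (u = (72 - 3)/(-13 + 45) = 69/32 ≈ 2.1563)
111 + u*(-63) = 111 + (69/32)*(-63) = 111 - 4347/32 = -795/32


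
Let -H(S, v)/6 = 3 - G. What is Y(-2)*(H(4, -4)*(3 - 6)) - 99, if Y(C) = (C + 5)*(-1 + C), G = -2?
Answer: -909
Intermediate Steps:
H(S, v) = -30 (H(S, v) = -6*(3 - 1*(-2)) = -6*(3 + 2) = -6*5 = -30)
Y(C) = (-1 + C)*(5 + C) (Y(C) = (5 + C)*(-1 + C) = (-1 + C)*(5 + C))
Y(-2)*(H(4, -4)*(3 - 6)) - 99 = (-5 + (-2)² + 4*(-2))*(-30*(3 - 6)) - 99 = (-5 + 4 - 8)*(-30*(-3)) - 99 = -9*90 - 99 = -810 - 99 = -909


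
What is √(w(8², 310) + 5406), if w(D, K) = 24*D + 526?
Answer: 2*√1867 ≈ 86.418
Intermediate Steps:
w(D, K) = 526 + 24*D
√(w(8², 310) + 5406) = √((526 + 24*8²) + 5406) = √((526 + 24*64) + 5406) = √((526 + 1536) + 5406) = √(2062 + 5406) = √7468 = 2*√1867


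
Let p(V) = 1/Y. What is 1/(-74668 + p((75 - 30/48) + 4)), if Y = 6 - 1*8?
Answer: -2/149337 ≈ -1.3393e-5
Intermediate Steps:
Y = -2 (Y = 6 - 8 = -2)
p(V) = -½ (p(V) = 1/(-2) = -½)
1/(-74668 + p((75 - 30/48) + 4)) = 1/(-74668 - ½) = 1/(-149337/2) = -2/149337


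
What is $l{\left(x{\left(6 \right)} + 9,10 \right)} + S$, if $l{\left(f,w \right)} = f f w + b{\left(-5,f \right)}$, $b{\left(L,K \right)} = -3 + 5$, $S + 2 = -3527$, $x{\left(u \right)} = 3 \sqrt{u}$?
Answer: $-2177 + 540 \sqrt{6} \approx -854.28$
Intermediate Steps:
$S = -3529$ ($S = -2 - 3527 = -3529$)
$b{\left(L,K \right)} = 2$
$l{\left(f,w \right)} = 2 + w f^{2}$ ($l{\left(f,w \right)} = f f w + 2 = f^{2} w + 2 = w f^{2} + 2 = 2 + w f^{2}$)
$l{\left(x{\left(6 \right)} + 9,10 \right)} + S = \left(2 + 10 \left(3 \sqrt{6} + 9\right)^{2}\right) - 3529 = \left(2 + 10 \left(9 + 3 \sqrt{6}\right)^{2}\right) - 3529 = -3527 + 10 \left(9 + 3 \sqrt{6}\right)^{2}$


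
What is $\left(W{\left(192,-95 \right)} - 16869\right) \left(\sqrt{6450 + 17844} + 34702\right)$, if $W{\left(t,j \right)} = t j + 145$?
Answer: $-1213320728 - 34964 \sqrt{24294} \approx -1.2188 \cdot 10^{9}$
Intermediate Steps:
$W{\left(t,j \right)} = 145 + j t$ ($W{\left(t,j \right)} = j t + 145 = 145 + j t$)
$\left(W{\left(192,-95 \right)} - 16869\right) \left(\sqrt{6450 + 17844} + 34702\right) = \left(\left(145 - 18240\right) - 16869\right) \left(\sqrt{6450 + 17844} + 34702\right) = \left(\left(145 - 18240\right) - 16869\right) \left(\sqrt{24294} + 34702\right) = \left(-18095 - 16869\right) \left(34702 + \sqrt{24294}\right) = - 34964 \left(34702 + \sqrt{24294}\right) = -1213320728 - 34964 \sqrt{24294}$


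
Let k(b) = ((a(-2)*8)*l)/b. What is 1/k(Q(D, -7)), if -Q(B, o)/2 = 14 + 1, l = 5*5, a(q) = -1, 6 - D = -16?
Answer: 3/20 ≈ 0.15000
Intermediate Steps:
D = 22 (D = 6 - 1*(-16) = 6 + 16 = 22)
l = 25
Q(B, o) = -30 (Q(B, o) = -2*(14 + 1) = -2*15 = -30)
k(b) = -200/b (k(b) = (-1*8*25)/b = (-8*25)/b = -200/b)
1/k(Q(D, -7)) = 1/(-200/(-30)) = 1/(-200*(-1/30)) = 1/(20/3) = 3/20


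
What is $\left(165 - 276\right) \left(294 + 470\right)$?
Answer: $-84804$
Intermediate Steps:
$\left(165 - 276\right) \left(294 + 470\right) = \left(-111\right) 764 = -84804$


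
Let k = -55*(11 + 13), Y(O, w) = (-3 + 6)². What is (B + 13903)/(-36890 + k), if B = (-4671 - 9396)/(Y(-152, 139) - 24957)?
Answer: -12846893/35306040 ≈ -0.36387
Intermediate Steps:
Y(O, w) = 9 (Y(O, w) = 3² = 9)
k = -1320 (k = -55*24 = -1320)
B = 521/924 (B = (-4671 - 9396)/(9 - 24957) = -14067/(-24948) = -14067*(-1/24948) = 521/924 ≈ 0.56385)
(B + 13903)/(-36890 + k) = (521/924 + 13903)/(-36890 - 1320) = (12846893/924)/(-38210) = (12846893/924)*(-1/38210) = -12846893/35306040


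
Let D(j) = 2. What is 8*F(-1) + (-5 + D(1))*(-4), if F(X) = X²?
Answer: 20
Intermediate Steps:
8*F(-1) + (-5 + D(1))*(-4) = 8*(-1)² + (-5 + 2)*(-4) = 8*1 - 3*(-4) = 8 + 12 = 20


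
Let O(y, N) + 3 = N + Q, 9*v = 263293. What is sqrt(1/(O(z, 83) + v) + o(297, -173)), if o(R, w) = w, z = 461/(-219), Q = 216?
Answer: 2*I*sqrt(3059207094566)/265957 ≈ 13.153*I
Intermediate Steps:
v = 263293/9 (v = (1/9)*263293 = 263293/9 ≈ 29255.)
z = -461/219 (z = 461*(-1/219) = -461/219 ≈ -2.1050)
O(y, N) = 213 + N (O(y, N) = -3 + (N + 216) = -3 + (216 + N) = 213 + N)
sqrt(1/(O(z, 83) + v) + o(297, -173)) = sqrt(1/((213 + 83) + 263293/9) - 173) = sqrt(1/(296 + 263293/9) - 173) = sqrt(1/(265957/9) - 173) = sqrt(9/265957 - 173) = sqrt(-46010552/265957) = 2*I*sqrt(3059207094566)/265957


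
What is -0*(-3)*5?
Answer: 0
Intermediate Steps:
-0*(-3)*5 = -10*0*5 = 0*5 = 0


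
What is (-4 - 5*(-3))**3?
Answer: 1331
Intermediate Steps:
(-4 - 5*(-3))**3 = (-4 + 15)**3 = 11**3 = 1331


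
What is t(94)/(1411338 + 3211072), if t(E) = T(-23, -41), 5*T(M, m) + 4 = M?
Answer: -27/23112050 ≈ -1.1682e-6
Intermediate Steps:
T(M, m) = -⅘ + M/5
t(E) = -27/5 (t(E) = -⅘ + (⅕)*(-23) = -⅘ - 23/5 = -27/5)
t(94)/(1411338 + 3211072) = -27/(5*(1411338 + 3211072)) = -27/5/4622410 = -27/5*1/4622410 = -27/23112050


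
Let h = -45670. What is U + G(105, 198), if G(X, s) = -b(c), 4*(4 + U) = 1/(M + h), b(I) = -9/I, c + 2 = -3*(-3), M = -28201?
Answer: -802029/295484 ≈ -2.7143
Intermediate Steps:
c = 7 (c = -2 - 3*(-3) = -2 + 9 = 7)
U = -1181937/295484 (U = -4 + 1/(4*(-28201 - 45670)) = -4 + (¼)/(-73871) = -4 + (¼)*(-1/73871) = -4 - 1/295484 = -1181937/295484 ≈ -4.0000)
G(X, s) = 9/7 (G(X, s) = -(-9)/7 = -1*(-9/7) = 9/7)
U + G(105, 198) = -1181937/295484 + 9/7 = -802029/295484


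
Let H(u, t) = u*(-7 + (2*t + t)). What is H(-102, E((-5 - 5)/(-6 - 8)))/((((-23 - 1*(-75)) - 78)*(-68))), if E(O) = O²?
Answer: 201/637 ≈ 0.31554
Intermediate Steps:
H(u, t) = u*(-7 + 3*t)
H(-102, E((-5 - 5)/(-6 - 8)))/((((-23 - 1*(-75)) - 78)*(-68))) = (-102*(-7 + 3*((-5 - 5)/(-6 - 8))²))/((((-23 - 1*(-75)) - 78)*(-68))) = (-102*(-7 + 3*(-10/(-14))²))/((((-23 + 75) - 78)*(-68))) = (-102*(-7 + 3*(-10*(-1/14))²))/(((52 - 78)*(-68))) = (-102*(-7 + 3*(5/7)²))/((-26*(-68))) = -102*(-7 + 3*(25/49))/1768 = -102*(-7 + 75/49)*(1/1768) = -102*(-268/49)*(1/1768) = (27336/49)*(1/1768) = 201/637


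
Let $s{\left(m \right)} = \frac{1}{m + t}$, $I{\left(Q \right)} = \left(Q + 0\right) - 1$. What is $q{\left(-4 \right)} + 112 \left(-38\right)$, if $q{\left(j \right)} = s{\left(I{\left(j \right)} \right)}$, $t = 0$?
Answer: $- \frac{21281}{5} \approx -4256.2$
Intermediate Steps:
$I{\left(Q \right)} = -1 + Q$ ($I{\left(Q \right)} = Q - 1 = -1 + Q$)
$s{\left(m \right)} = \frac{1}{m}$ ($s{\left(m \right)} = \frac{1}{m + 0} = \frac{1}{m}$)
$q{\left(j \right)} = \frac{1}{-1 + j}$
$q{\left(-4 \right)} + 112 \left(-38\right) = \frac{1}{-1 - 4} + 112 \left(-38\right) = \frac{1}{-5} - 4256 = - \frac{1}{5} - 4256 = - \frac{21281}{5}$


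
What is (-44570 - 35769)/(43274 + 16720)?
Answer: -80339/59994 ≈ -1.3391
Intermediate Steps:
(-44570 - 35769)/(43274 + 16720) = -80339/59994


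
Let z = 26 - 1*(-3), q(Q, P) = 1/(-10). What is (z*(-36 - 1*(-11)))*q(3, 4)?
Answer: 145/2 ≈ 72.500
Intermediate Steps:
q(Q, P) = -⅒
z = 29 (z = 26 + 3 = 29)
(z*(-36 - 1*(-11)))*q(3, 4) = (29*(-36 - 1*(-11)))*(-⅒) = (29*(-36 + 11))*(-⅒) = (29*(-25))*(-⅒) = -725*(-⅒) = 145/2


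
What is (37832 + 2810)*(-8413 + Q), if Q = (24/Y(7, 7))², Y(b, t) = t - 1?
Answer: -341270874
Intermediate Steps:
Y(b, t) = -1 + t
Q = 16 (Q = (24/(-1 + 7))² = (24/6)² = (24*(⅙))² = 4² = 16)
(37832 + 2810)*(-8413 + Q) = (37832 + 2810)*(-8413 + 16) = 40642*(-8397) = -341270874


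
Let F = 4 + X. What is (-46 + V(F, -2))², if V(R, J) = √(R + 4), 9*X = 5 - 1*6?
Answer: (138 - √71)²/9 ≈ 1865.5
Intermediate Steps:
X = -⅑ (X = (5 - 1*6)/9 = (5 - 6)/9 = (⅑)*(-1) = -⅑ ≈ -0.11111)
F = 35/9 (F = 4 - ⅑ = 35/9 ≈ 3.8889)
V(R, J) = √(4 + R)
(-46 + V(F, -2))² = (-46 + √(4 + 35/9))² = (-46 + √(71/9))² = (-46 + √71/3)²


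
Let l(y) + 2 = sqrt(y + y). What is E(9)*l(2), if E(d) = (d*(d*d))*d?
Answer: 0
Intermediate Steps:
E(d) = d**4 (E(d) = (d*d**2)*d = d**3*d = d**4)
l(y) = -2 + sqrt(2)*sqrt(y) (l(y) = -2 + sqrt(y + y) = -2 + sqrt(2*y) = -2 + sqrt(2)*sqrt(y))
E(9)*l(2) = 9**4*(-2 + sqrt(2)*sqrt(2)) = 6561*(-2 + 2) = 6561*0 = 0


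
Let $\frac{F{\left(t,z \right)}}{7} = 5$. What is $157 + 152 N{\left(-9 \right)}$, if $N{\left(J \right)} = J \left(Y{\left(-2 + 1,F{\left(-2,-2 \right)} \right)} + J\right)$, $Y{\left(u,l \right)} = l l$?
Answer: $-1663331$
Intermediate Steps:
$F{\left(t,z \right)} = 35$ ($F{\left(t,z \right)} = 7 \cdot 5 = 35$)
$Y{\left(u,l \right)} = l^{2}$
$N{\left(J \right)} = J \left(1225 + J\right)$ ($N{\left(J \right)} = J \left(35^{2} + J\right) = J \left(1225 + J\right)$)
$157 + 152 N{\left(-9 \right)} = 157 + 152 \left(- 9 \left(1225 - 9\right)\right) = 157 + 152 \left(\left(-9\right) 1216\right) = 157 + 152 \left(-10944\right) = 157 - 1663488 = -1663331$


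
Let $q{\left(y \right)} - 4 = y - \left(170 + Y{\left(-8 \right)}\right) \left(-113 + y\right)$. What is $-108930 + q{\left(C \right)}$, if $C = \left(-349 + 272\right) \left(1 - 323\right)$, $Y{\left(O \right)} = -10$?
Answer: $-4033092$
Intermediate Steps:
$C = 24794$ ($C = \left(-77\right) \left(-322\right) = 24794$)
$q{\left(y \right)} = 18084 - 159 y$ ($q{\left(y \right)} = 4 + \left(y - \left(170 - 10\right) \left(-113 + y\right)\right) = 4 + \left(y - 160 \left(-113 + y\right)\right) = 4 - \left(-18080 + 159 y\right) = 18084 - 159 y$)
$-108930 + q{\left(C \right)} = -108930 + \left(18084 - 3942246\right) = -108930 - 3924162 = -4033092$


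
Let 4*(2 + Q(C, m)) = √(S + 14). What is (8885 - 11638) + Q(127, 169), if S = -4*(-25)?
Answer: -2755 + √114/4 ≈ -2752.3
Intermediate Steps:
S = 100
Q(C, m) = -2 + √114/4 (Q(C, m) = -2 + √(100 + 14)/4 = -2 + √114/4)
(8885 - 11638) + Q(127, 169) = (8885 - 11638) + (-2 + √114/4) = -2753 + (-2 + √114/4) = -2755 + √114/4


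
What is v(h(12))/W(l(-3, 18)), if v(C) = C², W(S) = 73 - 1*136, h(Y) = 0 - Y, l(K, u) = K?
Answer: -16/7 ≈ -2.2857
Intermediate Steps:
h(Y) = -Y
W(S) = -63 (W(S) = 73 - 136 = -63)
v(h(12))/W(l(-3, 18)) = (-1*12)²/(-63) = (-12)²*(-1/63) = 144*(-1/63) = -16/7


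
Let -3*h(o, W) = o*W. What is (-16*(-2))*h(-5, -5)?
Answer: -800/3 ≈ -266.67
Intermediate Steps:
h(o, W) = -W*o/3 (h(o, W) = -o*W/3 = -W*o/3)
(-16*(-2))*h(-5, -5) = (-16*(-2))*(-⅓*(-5)*(-5)) = 32*(-25/3) = -800/3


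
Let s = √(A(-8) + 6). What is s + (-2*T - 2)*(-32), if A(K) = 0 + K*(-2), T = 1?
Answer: 128 + √22 ≈ 132.69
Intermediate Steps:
A(K) = -2*K (A(K) = 0 - 2*K = -2*K)
s = √22 (s = √(-2*(-8) + 6) = √(16 + 6) = √22 ≈ 4.6904)
s + (-2*T - 2)*(-32) = √22 + (-2*1 - 2)*(-32) = √22 + (-2 - 2)*(-32) = √22 - 4*(-32) = √22 + 128 = 128 + √22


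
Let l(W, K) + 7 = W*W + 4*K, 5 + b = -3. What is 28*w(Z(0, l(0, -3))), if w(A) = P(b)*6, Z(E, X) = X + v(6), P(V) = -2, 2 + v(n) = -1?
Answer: -336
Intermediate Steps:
b = -8 (b = -5 - 3 = -8)
v(n) = -3 (v(n) = -2 - 1 = -3)
l(W, K) = -7 + W² + 4*K (l(W, K) = -7 + (W*W + 4*K) = -7 + (W² + 4*K) = -7 + W² + 4*K)
Z(E, X) = -3 + X (Z(E, X) = X - 3 = -3 + X)
w(A) = -12 (w(A) = -2*6 = -12)
28*w(Z(0, l(0, -3))) = 28*(-12) = -336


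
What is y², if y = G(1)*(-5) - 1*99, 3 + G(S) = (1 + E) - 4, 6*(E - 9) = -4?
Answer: 110224/9 ≈ 12247.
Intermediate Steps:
E = 25/3 (E = 9 + (⅙)*(-4) = 9 - ⅔ = 25/3 ≈ 8.3333)
G(S) = 7/3 (G(S) = -3 + ((1 + 25/3) - 4) = -3 + (28/3 - 4) = -3 + 16/3 = 7/3)
y = -332/3 (y = (7/3)*(-5) - 1*99 = -35/3 - 99 = -332/3 ≈ -110.67)
y² = (-332/3)² = 110224/9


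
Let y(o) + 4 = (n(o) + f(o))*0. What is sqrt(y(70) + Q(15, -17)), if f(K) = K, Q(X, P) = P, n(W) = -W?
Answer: I*sqrt(21) ≈ 4.5826*I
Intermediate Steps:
y(o) = -4 (y(o) = -4 + (-o + o)*0 = -4 + 0*0 = -4 + 0 = -4)
sqrt(y(70) + Q(15, -17)) = sqrt(-4 - 17) = sqrt(-21) = I*sqrt(21)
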